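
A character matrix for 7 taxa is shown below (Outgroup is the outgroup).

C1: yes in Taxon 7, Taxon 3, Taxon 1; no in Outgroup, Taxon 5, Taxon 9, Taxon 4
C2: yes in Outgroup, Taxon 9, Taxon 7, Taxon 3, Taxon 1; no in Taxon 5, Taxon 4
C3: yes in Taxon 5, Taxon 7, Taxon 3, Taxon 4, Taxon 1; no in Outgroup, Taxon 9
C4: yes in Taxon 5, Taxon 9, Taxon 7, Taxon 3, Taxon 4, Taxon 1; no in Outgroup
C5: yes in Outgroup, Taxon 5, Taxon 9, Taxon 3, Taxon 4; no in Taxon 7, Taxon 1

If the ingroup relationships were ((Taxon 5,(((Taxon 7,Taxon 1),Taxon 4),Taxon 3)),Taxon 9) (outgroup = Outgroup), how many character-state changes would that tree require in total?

Map each character onto ((Taxon 5,(((Taxon 7,Taxon 1),Taxon 4),Taxon 3)),Taxon 9) (rooted by Outgroup) and count the minimum state changes it requires (Fitch parsimony):
C1: 2; C2: 2; C3: 1; C4: 1; C5: 1.
Total tree length = 7.

7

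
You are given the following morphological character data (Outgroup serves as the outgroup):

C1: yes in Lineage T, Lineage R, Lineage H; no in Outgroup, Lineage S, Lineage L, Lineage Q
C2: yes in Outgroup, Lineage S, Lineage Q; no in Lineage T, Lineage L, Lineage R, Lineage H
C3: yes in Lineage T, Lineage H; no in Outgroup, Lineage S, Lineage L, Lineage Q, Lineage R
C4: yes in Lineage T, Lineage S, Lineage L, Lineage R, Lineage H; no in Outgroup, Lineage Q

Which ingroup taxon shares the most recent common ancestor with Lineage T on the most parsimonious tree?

Lineage H

Character polarity is set by the outgroup: the derived state is whichever differs from the outgroup's state, so for C2 the derived state is 'no', and for the remaining characters it is 'yes'.
C1: derived state 'yes' in Lineage H, Lineage R, and Lineage T only — synapomorphy for {Lineage H, Lineage R, Lineage T}.
C2 (derived state 'no') is shared by Lineage H, Lineage L, Lineage R, and Lineage T — a synapomorphy uniting that clade.
C3: derived state 'yes' in Lineage H and Lineage T only — synapomorphy for {Lineage H, Lineage T}.
C4 (derived state 'yes') is shared by Lineage H, Lineage L, Lineage R, Lineage S, and Lineage T — a synapomorphy uniting that clade.
Most parsimonious ingroup topology: (((((Lineage T,Lineage H),Lineage R),Lineage L),Lineage S),Lineage Q).
Lineage T and Lineage H form a cherry on this tree, so they are sister taxa.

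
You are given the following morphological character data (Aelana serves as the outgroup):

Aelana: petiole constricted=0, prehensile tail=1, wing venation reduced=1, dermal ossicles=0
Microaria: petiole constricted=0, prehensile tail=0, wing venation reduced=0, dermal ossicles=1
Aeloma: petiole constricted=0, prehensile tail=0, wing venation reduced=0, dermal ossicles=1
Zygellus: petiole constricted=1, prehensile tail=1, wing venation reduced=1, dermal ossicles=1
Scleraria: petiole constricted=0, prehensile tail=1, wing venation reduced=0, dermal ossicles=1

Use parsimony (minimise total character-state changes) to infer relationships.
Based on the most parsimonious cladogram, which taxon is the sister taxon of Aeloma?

Microaria

Character polarity is set by the outgroup: the derived state is whichever differs from the outgroup's state, so for prehensile tail, wing venation reduced the derived state is '0', and for the remaining characters it is '1'.
petiole constricted: derived state '1' in Zygellus only — an autapomorphy, so it tells us nothing about relationships among taxa.
prehensile tail: derived state '0' in Aeloma and Microaria only — synapomorphy for {Aeloma, Microaria}.
wing venation reduced (derived state '0') is shared by Aeloma, Microaria, and Scleraria — a synapomorphy uniting that clade.
dermal ossicles (derived state '1') is shared by all ingroup taxa — unites the whole ingroup.
Most parsimonious ingroup topology: (((Microaria,Aeloma),Scleraria),Zygellus).
Aeloma and Microaria form a cherry on this tree, so they are sister taxa.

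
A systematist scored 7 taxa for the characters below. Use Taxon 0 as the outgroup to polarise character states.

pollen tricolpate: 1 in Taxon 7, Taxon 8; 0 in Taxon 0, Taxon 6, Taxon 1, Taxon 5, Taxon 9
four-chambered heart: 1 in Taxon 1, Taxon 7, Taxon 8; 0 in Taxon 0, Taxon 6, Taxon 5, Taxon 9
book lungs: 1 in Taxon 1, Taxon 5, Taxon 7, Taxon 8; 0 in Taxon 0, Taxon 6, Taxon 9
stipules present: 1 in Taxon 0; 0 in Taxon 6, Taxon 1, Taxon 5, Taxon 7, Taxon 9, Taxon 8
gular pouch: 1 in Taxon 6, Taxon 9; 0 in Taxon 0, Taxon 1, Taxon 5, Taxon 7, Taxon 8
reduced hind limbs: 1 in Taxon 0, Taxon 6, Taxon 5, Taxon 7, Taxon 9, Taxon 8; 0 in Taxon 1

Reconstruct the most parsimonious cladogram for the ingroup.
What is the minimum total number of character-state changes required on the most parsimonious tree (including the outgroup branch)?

6

Character polarity is set by the outgroup: the derived state is whichever differs from the outgroup's state, so for stipules present, reduced hind limbs the derived state is '0', and for the remaining characters it is '1'.
Only Taxon 7 and Taxon 8 show the derived state '1' for pollen tricolpate, supporting them as a clade.
Only Taxon 1, Taxon 7, and Taxon 8 show the derived state '1' for four-chambered heart, supporting them as a clade.
book lungs: derived state '1' in Taxon 1, Taxon 5, Taxon 7, and Taxon 8 only — synapomorphy for {Taxon 1, Taxon 5, Taxon 7, Taxon 8}.
stipules present (derived state '0') is shared by all ingroup taxa — unites the whole ingroup.
gular pouch (derived state '1') is shared by Taxon 6 and Taxon 9 — a synapomorphy uniting that clade.
reduced hind limbs (derived state '0') is unique to Taxon 1 (autapomorphy; uninformative for grouping).
Most parsimonious ingroup topology: ((Taxon 6,Taxon 9),((Taxon 1,(Taxon 7,Taxon 8)),Taxon 5)).
Changes per character on this tree: pollen tricolpate: 1; four-chambered heart: 1; book lungs: 1; stipules present: 1; gular pouch: 1; reduced hind limbs: 1.
Total = 6.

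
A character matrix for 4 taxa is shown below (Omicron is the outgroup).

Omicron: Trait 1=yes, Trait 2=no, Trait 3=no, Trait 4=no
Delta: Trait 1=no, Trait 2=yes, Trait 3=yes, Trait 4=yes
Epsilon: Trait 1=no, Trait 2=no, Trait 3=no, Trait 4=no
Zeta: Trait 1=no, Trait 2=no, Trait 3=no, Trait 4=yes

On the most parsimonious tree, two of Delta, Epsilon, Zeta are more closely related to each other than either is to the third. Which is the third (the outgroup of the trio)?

Character polarity is set by the outgroup: the derived state is whichever differs from the outgroup's state, so for Trait 1 the derived state is 'no', and for the remaining characters it is 'yes'.
All ingroup taxa share the derived state 'no' for Trait 1; it defines the ingroup but does not resolve relationships within it.
Trait 2: derived state 'yes' in Delta only — an autapomorphy, so it tells us nothing about relationships among taxa.
Trait 3: derived state 'yes' in Delta only — an autapomorphy, so it tells us nothing about relationships among taxa.
Trait 4 (derived state 'yes') is shared by Delta and Zeta — a synapomorphy uniting that clade.
Most parsimonious ingroup topology: ((Delta,Zeta),Epsilon).
Delta and Zeta share a more recent common ancestor with each other than either does with Epsilon, so Epsilon is the least closely related of the three.

Epsilon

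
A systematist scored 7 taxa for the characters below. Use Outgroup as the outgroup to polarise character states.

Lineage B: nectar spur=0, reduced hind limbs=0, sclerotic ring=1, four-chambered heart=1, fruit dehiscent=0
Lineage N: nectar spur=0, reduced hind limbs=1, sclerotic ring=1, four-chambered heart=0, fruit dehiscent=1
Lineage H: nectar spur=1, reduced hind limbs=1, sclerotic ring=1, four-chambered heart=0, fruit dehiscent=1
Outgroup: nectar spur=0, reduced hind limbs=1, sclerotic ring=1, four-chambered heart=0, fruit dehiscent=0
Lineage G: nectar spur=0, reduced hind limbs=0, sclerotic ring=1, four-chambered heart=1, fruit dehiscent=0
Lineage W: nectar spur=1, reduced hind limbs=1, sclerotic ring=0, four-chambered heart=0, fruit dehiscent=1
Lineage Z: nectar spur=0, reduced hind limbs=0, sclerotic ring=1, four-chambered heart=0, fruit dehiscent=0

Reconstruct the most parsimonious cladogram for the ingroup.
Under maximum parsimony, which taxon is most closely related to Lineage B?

Character polarity is set by the outgroup: the derived state is whichever differs from the outgroup's state, so for reduced hind limbs, sclerotic ring the derived state is '0', and for the remaining characters it is '1'.
nectar spur (derived state '1') is shared by Lineage H and Lineage W — a synapomorphy uniting that clade.
Only Lineage B, Lineage G, and Lineage Z show the derived state '0' for reduced hind limbs, supporting them as a clade.
sclerotic ring: derived state '0' in Lineage W only — an autapomorphy, so it tells us nothing about relationships among taxa.
four-chambered heart: derived state '1' in Lineage B and Lineage G only — synapomorphy for {Lineage B, Lineage G}.
fruit dehiscent (derived state '1') is shared by Lineage H, Lineage N, and Lineage W — a synapomorphy uniting that clade.
Most parsimonious ingroup topology: (((Lineage W,Lineage H),Lineage N),((Lineage B,Lineage G),Lineage Z)).
Lineage B and Lineage G form a cherry on this tree, so they are sister taxa.

Lineage G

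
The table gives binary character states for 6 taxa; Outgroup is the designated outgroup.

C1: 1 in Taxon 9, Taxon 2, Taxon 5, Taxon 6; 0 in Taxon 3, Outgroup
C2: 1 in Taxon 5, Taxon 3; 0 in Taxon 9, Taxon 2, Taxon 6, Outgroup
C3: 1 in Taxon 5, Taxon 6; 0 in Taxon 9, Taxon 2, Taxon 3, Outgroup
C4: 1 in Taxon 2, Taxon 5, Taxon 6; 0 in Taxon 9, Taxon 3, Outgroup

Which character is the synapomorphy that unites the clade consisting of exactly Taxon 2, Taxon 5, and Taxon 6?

C4

The outgroup has state '0' for every character, so '1' is the derived state throughout.
Only Taxon 2, Taxon 5, Taxon 6, and Taxon 9 show the derived state '1' for C1, supporting them as a clade.
C2 (state '1') occurs in Taxon 3 and Taxon 5 but conflicts with the nesting implied by the other characters — most parsimoniously interpreted as homoplasy.
C3: derived state '1' in Taxon 5 and Taxon 6 only — synapomorphy for {Taxon 5, Taxon 6}.
C4: derived state '1' in Taxon 2, Taxon 5, and Taxon 6 only — synapomorphy for {Taxon 2, Taxon 5, Taxon 6}.
Most parsimonious ingroup topology: (((Taxon 2,(Taxon 6,Taxon 5)),Taxon 9),Taxon 3).
The clade {Taxon 2, Taxon 5, Taxon 6} is supported by C4: its derived state '1' occurs in exactly those taxa and in no other taxon (including the outgroup).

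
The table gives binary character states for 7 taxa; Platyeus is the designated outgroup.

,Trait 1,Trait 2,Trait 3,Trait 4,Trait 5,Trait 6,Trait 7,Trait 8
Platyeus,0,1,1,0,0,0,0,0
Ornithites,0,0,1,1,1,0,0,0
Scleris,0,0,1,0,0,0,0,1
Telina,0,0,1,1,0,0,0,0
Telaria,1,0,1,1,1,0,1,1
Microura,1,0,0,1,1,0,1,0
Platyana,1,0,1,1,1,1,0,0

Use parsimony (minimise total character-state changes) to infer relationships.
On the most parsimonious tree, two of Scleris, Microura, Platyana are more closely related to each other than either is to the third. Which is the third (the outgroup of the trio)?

Scleris

Character polarity is set by the outgroup: the derived state is whichever differs from the outgroup's state, so for Trait 2, Trait 3 the derived state is '0', and for the remaining characters it is '1'.
Only Microura, Platyana, and Telaria show the derived state '1' for Trait 1, supporting them as a clade.
Trait 2 (derived state '0') is shared by all ingroup taxa — unites the whole ingroup.
Trait 3 (derived state '0') is unique to Microura (autapomorphy; uninformative for grouping).
Trait 4: derived state '1' in Microura, Ornithites, Platyana, Telaria, and Telina only — synapomorphy for {Microura, Ornithites, Platyana, Telaria, Telina}.
Trait 5 (derived state '1') is shared by Microura, Ornithites, Platyana, and Telaria — a synapomorphy uniting that clade.
Trait 6: derived state '1' in Platyana only — an autapomorphy, so it tells us nothing about relationships among taxa.
Only Microura and Telaria show the derived state '1' for Trait 7, supporting them as a clade.
Trait 8 groups Scleris and Telaria, which is incompatible with the clades supported by the remaining characters; treating it as convergent (homoplasy) costs fewer steps than any alternative tree.
Most parsimonious ingroup topology: (((Ornithites,((Telaria,Microura),Platyana)),Telina),Scleris).
Microura and Platyana share a more recent common ancestor with each other than either does with Scleris, so Scleris is the least closely related of the three.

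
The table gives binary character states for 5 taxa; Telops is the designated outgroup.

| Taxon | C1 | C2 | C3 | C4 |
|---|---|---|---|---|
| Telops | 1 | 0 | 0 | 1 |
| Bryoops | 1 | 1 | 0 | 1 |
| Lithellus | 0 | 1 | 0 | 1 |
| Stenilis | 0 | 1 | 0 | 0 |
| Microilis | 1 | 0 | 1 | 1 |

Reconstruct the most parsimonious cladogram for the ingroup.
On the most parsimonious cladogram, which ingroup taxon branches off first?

Microilis

Character polarity is set by the outgroup: the derived state is whichever differs from the outgroup's state, so for C1, C4 the derived state is '0', and for the remaining characters it is '1'.
C1: derived state '0' in Lithellus and Stenilis only — synapomorphy for {Lithellus, Stenilis}.
C2 (derived state '1') is shared by Bryoops, Lithellus, and Stenilis — a synapomorphy uniting that clade.
C3: derived state '1' in Microilis only — an autapomorphy, so it tells us nothing about relationships among taxa.
C4 (derived state '0') is unique to Stenilis (autapomorphy; uninformative for grouping).
Most parsimonious ingroup topology: ((Bryoops,(Lithellus,Stenilis)),Microilis).
Microilis is sister to the clade containing all other ingroup taxa, so it is the earliest-diverging (most basal) ingroup lineage.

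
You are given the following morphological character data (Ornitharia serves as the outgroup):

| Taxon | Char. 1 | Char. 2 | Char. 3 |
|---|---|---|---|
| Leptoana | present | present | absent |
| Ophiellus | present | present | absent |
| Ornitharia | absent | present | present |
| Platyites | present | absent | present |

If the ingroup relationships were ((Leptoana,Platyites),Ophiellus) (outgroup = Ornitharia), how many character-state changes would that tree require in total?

4

Map each character onto ((Leptoana,Platyites),Ophiellus) (rooted by Ornitharia) and count the minimum state changes it requires (Fitch parsimony):
Char. 1: 1; Char. 2: 1; Char. 3: 2.
Total tree length = 4.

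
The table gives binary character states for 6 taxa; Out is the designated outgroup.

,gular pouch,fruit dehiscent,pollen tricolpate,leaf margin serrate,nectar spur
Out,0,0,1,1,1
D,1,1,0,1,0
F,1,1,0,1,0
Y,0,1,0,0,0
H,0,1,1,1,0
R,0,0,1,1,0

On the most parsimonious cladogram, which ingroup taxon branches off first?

R

Character polarity is set by the outgroup: the derived state is whichever differs from the outgroup's state, so for pollen tricolpate, leaf margin serrate, nectar spur the derived state is '0', and for the remaining characters it is '1'.
gular pouch (derived state '1') is shared by D and F — a synapomorphy uniting that clade.
fruit dehiscent: derived state '1' in D, F, H, and Y only — synapomorphy for {D, F, H, Y}.
Only D, F, and Y show the derived state '0' for pollen tricolpate, supporting them as a clade.
leaf margin serrate: derived state '0' in Y only — an autapomorphy, so it tells us nothing about relationships among taxa.
nectar spur (derived state '0') is shared by all ingroup taxa — unites the whole ingroup.
Most parsimonious ingroup topology: ((((D,F),Y),H),R).
R is sister to the clade containing all other ingroup taxa, so it is the earliest-diverging (most basal) ingroup lineage.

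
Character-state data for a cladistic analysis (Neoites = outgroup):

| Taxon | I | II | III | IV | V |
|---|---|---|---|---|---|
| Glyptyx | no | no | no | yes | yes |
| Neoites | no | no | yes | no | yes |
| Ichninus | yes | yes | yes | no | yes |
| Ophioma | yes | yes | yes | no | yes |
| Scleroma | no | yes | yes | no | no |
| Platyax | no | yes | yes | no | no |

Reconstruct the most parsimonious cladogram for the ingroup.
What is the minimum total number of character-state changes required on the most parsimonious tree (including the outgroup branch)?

5

Character polarity is set by the outgroup: the derived state is whichever differs from the outgroup's state, so for III, V the derived state is 'no', and for the remaining characters it is 'yes'.
I (derived state 'yes') is shared by Ichninus and Ophioma — a synapomorphy uniting that clade.
II: derived state 'yes' in Ichninus, Ophioma, Platyax, and Scleroma only — synapomorphy for {Ichninus, Ophioma, Platyax, Scleroma}.
III (derived state 'no') is unique to Glyptyx (autapomorphy; uninformative for grouping).
IV: derived state 'yes' in Glyptyx only — an autapomorphy, so it tells us nothing about relationships among taxa.
V (derived state 'no') is shared by Platyax and Scleroma — a synapomorphy uniting that clade.
Most parsimonious ingroup topology: (((Platyax,Scleroma),(Ophioma,Ichninus)),Glyptyx).
Changes per character on this tree: I: 1; II: 1; III: 1; IV: 1; V: 1.
Total = 5.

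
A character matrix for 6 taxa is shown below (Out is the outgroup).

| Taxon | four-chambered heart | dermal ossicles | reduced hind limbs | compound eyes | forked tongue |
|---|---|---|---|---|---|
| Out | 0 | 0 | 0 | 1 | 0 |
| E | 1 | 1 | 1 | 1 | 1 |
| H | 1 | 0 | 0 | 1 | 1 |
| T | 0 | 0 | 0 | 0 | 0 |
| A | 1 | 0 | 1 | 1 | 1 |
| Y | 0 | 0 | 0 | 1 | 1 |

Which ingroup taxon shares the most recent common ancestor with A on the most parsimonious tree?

E

Character polarity is set by the outgroup: the derived state is whichever differs from the outgroup's state, so for compound eyes the derived state is '0', and for the remaining characters it is '1'.
Only A, E, and H show the derived state '1' for four-chambered heart, supporting them as a clade.
dermal ossicles (derived state '1') is unique to E (autapomorphy; uninformative for grouping).
reduced hind limbs: derived state '1' in A and E only — synapomorphy for {A, E}.
compound eyes (derived state '0') is unique to T (autapomorphy; uninformative for grouping).
forked tongue (derived state '1') is shared by A, E, H, and Y — a synapomorphy uniting that clade.
Most parsimonious ingroup topology: ((((E,A),H),Y),T).
A and E form a cherry on this tree, so they are sister taxa.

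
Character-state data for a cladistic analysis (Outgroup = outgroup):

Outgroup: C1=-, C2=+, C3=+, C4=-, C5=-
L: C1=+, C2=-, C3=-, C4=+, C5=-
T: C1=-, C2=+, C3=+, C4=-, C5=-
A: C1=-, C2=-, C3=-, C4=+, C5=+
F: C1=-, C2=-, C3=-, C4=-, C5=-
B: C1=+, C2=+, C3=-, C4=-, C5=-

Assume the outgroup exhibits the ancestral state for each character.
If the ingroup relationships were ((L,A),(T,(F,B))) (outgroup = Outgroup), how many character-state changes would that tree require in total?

Map each character onto ((L,A),(T,(F,B))) (rooted by Outgroup) and count the minimum state changes it requires (Fitch parsimony):
C1: 2; C2: 2; C3: 2; C4: 1; C5: 1.
Total tree length = 8.

8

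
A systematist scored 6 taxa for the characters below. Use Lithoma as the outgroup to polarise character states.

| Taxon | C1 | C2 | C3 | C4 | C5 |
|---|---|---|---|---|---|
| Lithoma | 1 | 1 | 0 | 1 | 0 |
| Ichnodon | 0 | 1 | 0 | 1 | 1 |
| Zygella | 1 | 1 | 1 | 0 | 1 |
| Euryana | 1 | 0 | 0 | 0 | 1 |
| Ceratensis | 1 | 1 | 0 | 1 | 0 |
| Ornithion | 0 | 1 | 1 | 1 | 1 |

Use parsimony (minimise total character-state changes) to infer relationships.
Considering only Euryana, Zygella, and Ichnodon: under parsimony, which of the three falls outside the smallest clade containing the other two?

Ichnodon

Character polarity is set by the outgroup: the derived state is whichever differs from the outgroup's state, so for C1, C2, C4 the derived state is '0', and for the remaining characters it is '1'.
Only Ichnodon and Ornithion show the derived state '0' for C1, supporting them as a clade.
C2: derived state '0' in Euryana only — an autapomorphy, so it tells us nothing about relationships among taxa.
C3 groups Ornithion and Zygella, which is incompatible with the clades supported by the remaining characters; treating it as convergent (homoplasy) costs fewer steps than any alternative tree.
C4 (derived state '0') is shared by Euryana and Zygella — a synapomorphy uniting that clade.
Only Euryana, Ichnodon, Ornithion, and Zygella show the derived state '1' for C5, supporting them as a clade.
Most parsimonious ingroup topology: (((Ichnodon,Ornithion),(Zygella,Euryana)),Ceratensis).
Euryana and Zygella share a more recent common ancestor with each other than either does with Ichnodon, so Ichnodon is the least closely related of the three.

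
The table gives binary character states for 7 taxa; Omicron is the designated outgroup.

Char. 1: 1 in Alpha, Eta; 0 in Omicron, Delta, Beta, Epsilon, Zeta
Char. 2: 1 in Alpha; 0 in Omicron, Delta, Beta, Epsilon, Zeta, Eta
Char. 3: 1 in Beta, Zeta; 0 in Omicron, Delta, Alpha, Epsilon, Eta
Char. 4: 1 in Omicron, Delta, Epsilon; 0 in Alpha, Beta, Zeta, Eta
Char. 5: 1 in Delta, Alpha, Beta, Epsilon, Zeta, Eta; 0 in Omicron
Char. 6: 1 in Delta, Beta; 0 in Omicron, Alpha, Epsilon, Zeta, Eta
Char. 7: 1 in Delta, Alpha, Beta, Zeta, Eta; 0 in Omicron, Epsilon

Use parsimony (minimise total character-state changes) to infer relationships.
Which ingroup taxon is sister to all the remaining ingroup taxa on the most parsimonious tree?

Character polarity is set by the outgroup: the derived state is whichever differs from the outgroup's state, so for Char. 4 the derived state is '0', and for the remaining characters it is '1'.
Char. 1: derived state '1' in Alpha and Eta only — synapomorphy for {Alpha, Eta}.
Char. 2 (derived state '1') is unique to Alpha (autapomorphy; uninformative for grouping).
Char. 3 (derived state '1') is shared by Beta and Zeta — a synapomorphy uniting that clade.
Only Alpha, Beta, Eta, and Zeta show the derived state '0' for Char. 4, supporting them as a clade.
All ingroup taxa share the derived state '1' for Char. 5; it defines the ingroup but does not resolve relationships within it.
Char. 6 (state '1') occurs in Beta and Delta but conflicts with the nesting implied by the other characters — most parsimoniously interpreted as homoplasy.
Only Alpha, Beta, Delta, Eta, and Zeta show the derived state '1' for Char. 7, supporting them as a clade.
Most parsimonious ingroup topology: ((Delta,((Alpha,Eta),(Beta,Zeta))),Epsilon).
Epsilon is sister to the clade containing all other ingroup taxa, so it is the earliest-diverging (most basal) ingroup lineage.

Epsilon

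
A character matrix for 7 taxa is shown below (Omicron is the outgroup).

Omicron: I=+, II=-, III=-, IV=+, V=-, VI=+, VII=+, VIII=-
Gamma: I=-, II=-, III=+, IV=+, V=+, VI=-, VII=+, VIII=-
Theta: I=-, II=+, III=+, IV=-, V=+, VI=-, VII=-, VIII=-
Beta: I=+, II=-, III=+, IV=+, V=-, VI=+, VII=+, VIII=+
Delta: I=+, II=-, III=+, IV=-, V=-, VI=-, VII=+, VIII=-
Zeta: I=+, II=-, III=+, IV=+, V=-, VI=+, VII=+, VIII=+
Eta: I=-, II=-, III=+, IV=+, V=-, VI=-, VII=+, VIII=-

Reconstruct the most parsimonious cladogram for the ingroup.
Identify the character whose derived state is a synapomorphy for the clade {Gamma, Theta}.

V

Character polarity is set by the outgroup: the derived state is whichever differs from the outgroup's state, so for I, IV, VI, VII the derived state is '-', and for the remaining characters it is '+'.
I (derived state '-') is shared by Eta, Gamma, and Theta — a synapomorphy uniting that clade.
II: derived state '+' in Theta only — an autapomorphy, so it tells us nothing about relationships among taxa.
All ingroup taxa share the derived state '+' for III; it defines the ingroup but does not resolve relationships within it.
IV (state '-') occurs in Delta and Theta but conflicts with the nesting implied by the other characters — most parsimoniously interpreted as homoplasy.
Only Gamma and Theta show the derived state '+' for V, supporting them as a clade.
Only Delta, Eta, Gamma, and Theta show the derived state '-' for VI, supporting them as a clade.
VII (derived state '-') is unique to Theta (autapomorphy; uninformative for grouping).
Only Beta and Zeta show the derived state '+' for VIII, supporting them as a clade.
Most parsimonious ingroup topology: ((((Gamma,Theta),Eta),Delta),(Beta,Zeta)).
The clade {Gamma, Theta} is supported by V: its derived state '+' occurs in exactly those taxa and in no other taxon (including the outgroup).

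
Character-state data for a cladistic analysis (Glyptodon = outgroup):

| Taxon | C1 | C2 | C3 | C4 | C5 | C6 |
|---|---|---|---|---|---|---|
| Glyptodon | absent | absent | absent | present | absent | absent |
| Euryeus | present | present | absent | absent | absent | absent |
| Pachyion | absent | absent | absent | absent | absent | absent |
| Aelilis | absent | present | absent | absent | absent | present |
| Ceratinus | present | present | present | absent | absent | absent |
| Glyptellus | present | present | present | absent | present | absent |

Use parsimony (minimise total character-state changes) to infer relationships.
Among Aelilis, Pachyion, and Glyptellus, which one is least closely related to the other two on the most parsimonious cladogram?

Character polarity is set by the outgroup: the derived state is whichever differs from the outgroup's state, so for C4 the derived state is 'absent', and for the remaining characters it is 'present'.
C1: derived state 'present' in Ceratinus, Euryeus, and Glyptellus only — synapomorphy for {Ceratinus, Euryeus, Glyptellus}.
Only Aelilis, Ceratinus, Euryeus, and Glyptellus show the derived state 'present' for C2, supporting them as a clade.
Only Ceratinus and Glyptellus show the derived state 'present' for C3, supporting them as a clade.
All ingroup taxa share the derived state 'absent' for C4; it defines the ingroup but does not resolve relationships within it.
C5 (derived state 'present') is unique to Glyptellus (autapomorphy; uninformative for grouping).
C6 (derived state 'present') is unique to Aelilis (autapomorphy; uninformative for grouping).
Most parsimonious ingroup topology: (((Euryeus,(Ceratinus,Glyptellus)),Aelilis),Pachyion).
Aelilis and Glyptellus share a more recent common ancestor with each other than either does with Pachyion, so Pachyion is the least closely related of the three.

Pachyion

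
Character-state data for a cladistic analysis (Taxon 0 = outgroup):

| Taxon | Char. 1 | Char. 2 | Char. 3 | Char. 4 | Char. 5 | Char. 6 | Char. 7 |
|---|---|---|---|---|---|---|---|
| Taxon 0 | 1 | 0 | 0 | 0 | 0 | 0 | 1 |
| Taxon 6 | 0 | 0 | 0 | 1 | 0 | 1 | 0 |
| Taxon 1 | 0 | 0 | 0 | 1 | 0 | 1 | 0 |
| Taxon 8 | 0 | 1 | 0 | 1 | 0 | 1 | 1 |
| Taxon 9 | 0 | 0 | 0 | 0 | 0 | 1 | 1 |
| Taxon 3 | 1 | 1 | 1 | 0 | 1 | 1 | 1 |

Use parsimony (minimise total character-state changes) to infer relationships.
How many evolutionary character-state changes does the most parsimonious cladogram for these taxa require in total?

Character polarity is set by the outgroup: the derived state is whichever differs from the outgroup's state, so for Char. 1, Char. 7 the derived state is '0', and for the remaining characters it is '1'.
Char. 1: derived state '0' in Taxon 1, Taxon 6, Taxon 8, and Taxon 9 only — synapomorphy for {Taxon 1, Taxon 6, Taxon 8, Taxon 9}.
Char. 2 groups Taxon 3 and Taxon 8, which is incompatible with the clades supported by the remaining characters; treating it as convergent (homoplasy) costs fewer steps than any alternative tree.
Char. 3: derived state '1' in Taxon 3 only — an autapomorphy, so it tells us nothing about relationships among taxa.
Char. 4: derived state '1' in Taxon 1, Taxon 6, and Taxon 8 only — synapomorphy for {Taxon 1, Taxon 6, Taxon 8}.
Char. 5 (derived state '1') is unique to Taxon 3 (autapomorphy; uninformative for grouping).
Char. 6 (derived state '1') is shared by all ingroup taxa — unites the whole ingroup.
Char. 7 (derived state '0') is shared by Taxon 1 and Taxon 6 — a synapomorphy uniting that clade.
Most parsimonious ingroup topology: ((((Taxon 6,Taxon 1),Taxon 8),Taxon 9),Taxon 3).
Changes per character on this tree: Char. 1: 1; Char. 2: 2; Char. 3: 1; Char. 4: 1; Char. 5: 1; Char. 6: 1; Char. 7: 1.
Total = 8.

8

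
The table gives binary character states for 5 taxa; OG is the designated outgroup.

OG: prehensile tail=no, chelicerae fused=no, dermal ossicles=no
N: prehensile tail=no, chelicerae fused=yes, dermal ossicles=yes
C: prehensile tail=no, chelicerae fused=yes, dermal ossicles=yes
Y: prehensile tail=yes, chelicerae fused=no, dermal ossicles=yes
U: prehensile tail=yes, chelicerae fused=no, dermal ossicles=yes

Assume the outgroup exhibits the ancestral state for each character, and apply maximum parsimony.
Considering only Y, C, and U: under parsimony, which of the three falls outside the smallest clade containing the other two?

C

The outgroup has state 'no' for every character, so 'yes' is the derived state throughout.
prehensile tail (derived state 'yes') is shared by U and Y — a synapomorphy uniting that clade.
Only C and N show the derived state 'yes' for chelicerae fused, supporting them as a clade.
All ingroup taxa share the derived state 'yes' for dermal ossicles; it defines the ingroup but does not resolve relationships within it.
Most parsimonious ingroup topology: ((N,C),(Y,U)).
U and Y share a more recent common ancestor with each other than either does with C, so C is the least closely related of the three.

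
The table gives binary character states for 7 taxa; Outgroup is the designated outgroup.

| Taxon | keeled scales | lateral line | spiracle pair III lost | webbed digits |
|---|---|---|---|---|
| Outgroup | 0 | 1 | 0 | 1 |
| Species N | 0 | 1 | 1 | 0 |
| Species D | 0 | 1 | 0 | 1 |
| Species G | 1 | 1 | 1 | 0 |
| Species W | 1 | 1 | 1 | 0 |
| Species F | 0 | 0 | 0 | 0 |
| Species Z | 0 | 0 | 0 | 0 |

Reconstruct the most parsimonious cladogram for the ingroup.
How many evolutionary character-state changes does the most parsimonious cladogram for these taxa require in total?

Character polarity is set by the outgroup: the derived state is whichever differs from the outgroup's state, so for lateral line, webbed digits the derived state is '0', and for the remaining characters it is '1'.
keeled scales (derived state '1') is shared by Species G and Species W — a synapomorphy uniting that clade.
lateral line: derived state '0' in Species F and Species Z only — synapomorphy for {Species F, Species Z}.
spiracle pair III lost: derived state '1' in Species G, Species N, and Species W only — synapomorphy for {Species G, Species N, Species W}.
Only Species F, Species G, Species N, Species W, and Species Z show the derived state '0' for webbed digits, supporting them as a clade.
Most parsimonious ingroup topology: (((Species N,(Species G,Species W)),(Species F,Species Z)),Species D).
Changes per character on this tree: keeled scales: 1; lateral line: 1; spiracle pair III lost: 1; webbed digits: 1.
Total = 4.

4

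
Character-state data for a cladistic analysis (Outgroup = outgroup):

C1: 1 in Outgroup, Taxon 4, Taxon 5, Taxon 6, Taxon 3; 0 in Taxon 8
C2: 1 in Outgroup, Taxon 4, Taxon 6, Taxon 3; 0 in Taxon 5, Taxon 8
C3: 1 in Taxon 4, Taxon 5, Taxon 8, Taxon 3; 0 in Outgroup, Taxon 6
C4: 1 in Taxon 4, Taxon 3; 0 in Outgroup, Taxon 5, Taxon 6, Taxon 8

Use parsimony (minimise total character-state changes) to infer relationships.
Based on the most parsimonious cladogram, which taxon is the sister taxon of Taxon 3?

Taxon 4

Character polarity is set by the outgroup: the derived state is whichever differs from the outgroup's state, so for C1, C2 the derived state is '0', and for the remaining characters it is '1'.
C1: derived state '0' in Taxon 8 only — an autapomorphy, so it tells us nothing about relationships among taxa.
Only Taxon 5 and Taxon 8 show the derived state '0' for C2, supporting them as a clade.
Only Taxon 3, Taxon 4, Taxon 5, and Taxon 8 show the derived state '1' for C3, supporting them as a clade.
Only Taxon 3 and Taxon 4 show the derived state '1' for C4, supporting them as a clade.
Most parsimonious ingroup topology: (((Taxon 4,Taxon 3),(Taxon 5,Taxon 8)),Taxon 6).
Taxon 3 and Taxon 4 form a cherry on this tree, so they are sister taxa.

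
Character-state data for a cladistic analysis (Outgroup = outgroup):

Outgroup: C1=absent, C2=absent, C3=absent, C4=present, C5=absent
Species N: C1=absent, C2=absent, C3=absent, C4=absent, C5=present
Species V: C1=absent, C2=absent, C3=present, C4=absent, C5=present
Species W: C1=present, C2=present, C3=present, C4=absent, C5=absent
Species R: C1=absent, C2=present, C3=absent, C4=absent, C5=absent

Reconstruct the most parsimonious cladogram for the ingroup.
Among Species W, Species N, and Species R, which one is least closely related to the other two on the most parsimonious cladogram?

Species N

Character polarity is set by the outgroup: the derived state is whichever differs from the outgroup's state, so for C4 the derived state is 'absent', and for the remaining characters it is 'present'.
C1 (derived state 'present') is unique to Species W (autapomorphy; uninformative for grouping).
C2: derived state 'present' in Species R and Species W only — synapomorphy for {Species R, Species W}.
C3 groups Species V and Species W, which is incompatible with the clades supported by the remaining characters; treating it as convergent (homoplasy) costs fewer steps than any alternative tree.
C4 (derived state 'absent') is shared by all ingroup taxa — unites the whole ingroup.
C5: derived state 'present' in Species N and Species V only — synapomorphy for {Species N, Species V}.
Most parsimonious ingroup topology: ((Species N,Species V),(Species W,Species R)).
Species W and Species R share a more recent common ancestor with each other than either does with Species N, so Species N is the least closely related of the three.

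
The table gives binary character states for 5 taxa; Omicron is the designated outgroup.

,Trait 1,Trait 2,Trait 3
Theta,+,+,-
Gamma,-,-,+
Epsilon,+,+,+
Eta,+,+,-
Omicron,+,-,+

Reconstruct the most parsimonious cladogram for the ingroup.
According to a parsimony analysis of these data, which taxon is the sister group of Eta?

Theta

Character polarity is set by the outgroup: the derived state is whichever differs from the outgroup's state, so for Trait 1, Trait 3 the derived state is '-', and for the remaining characters it is '+'.
Trait 1: derived state '-' in Gamma only — an autapomorphy, so it tells us nothing about relationships among taxa.
Trait 2: derived state '+' in Epsilon, Eta, and Theta only — synapomorphy for {Epsilon, Eta, Theta}.
Only Eta and Theta show the derived state '-' for Trait 3, supporting them as a clade.
Most parsimonious ingroup topology: (((Theta,Eta),Epsilon),Gamma).
Eta and Theta form a cherry on this tree, so they are sister taxa.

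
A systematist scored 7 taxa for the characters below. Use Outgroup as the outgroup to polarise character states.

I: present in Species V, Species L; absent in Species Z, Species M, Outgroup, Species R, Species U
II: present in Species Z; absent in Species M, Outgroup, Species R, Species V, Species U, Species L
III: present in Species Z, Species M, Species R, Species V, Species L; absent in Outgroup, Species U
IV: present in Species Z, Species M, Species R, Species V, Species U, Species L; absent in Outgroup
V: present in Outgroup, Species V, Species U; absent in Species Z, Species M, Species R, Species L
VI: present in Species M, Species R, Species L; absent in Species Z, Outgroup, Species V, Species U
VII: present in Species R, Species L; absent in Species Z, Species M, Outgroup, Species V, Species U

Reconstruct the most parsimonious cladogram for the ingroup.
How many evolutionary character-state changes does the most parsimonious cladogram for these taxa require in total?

Character polarity is set by the outgroup: the derived state is whichever differs from the outgroup's state, so for V the derived state is 'absent', and for the remaining characters it is 'present'.
I groups Species L and Species V, which is incompatible with the clades supported by the remaining characters; treating it as convergent (homoplasy) costs fewer steps than any alternative tree.
II: derived state 'present' in Species Z only — an autapomorphy, so it tells us nothing about relationships among taxa.
III: derived state 'present' in Species L, Species M, Species R, Species V, and Species Z only — synapomorphy for {Species L, Species M, Species R, Species V, Species Z}.
IV (derived state 'present') is shared by all ingroup taxa — unites the whole ingroup.
V: derived state 'absent' in Species L, Species M, Species R, and Species Z only — synapomorphy for {Species L, Species M, Species R, Species Z}.
VI: derived state 'present' in Species L, Species M, and Species R only — synapomorphy for {Species L, Species M, Species R}.
VII: derived state 'present' in Species L and Species R only — synapomorphy for {Species L, Species R}.
Most parsimonious ingroup topology: ((((Species M,(Species R,Species L)),Species Z),Species V),Species U).
Changes per character on this tree: I: 2; II: 1; III: 1; IV: 1; V: 1; VI: 1; VII: 1.
Total = 8.

8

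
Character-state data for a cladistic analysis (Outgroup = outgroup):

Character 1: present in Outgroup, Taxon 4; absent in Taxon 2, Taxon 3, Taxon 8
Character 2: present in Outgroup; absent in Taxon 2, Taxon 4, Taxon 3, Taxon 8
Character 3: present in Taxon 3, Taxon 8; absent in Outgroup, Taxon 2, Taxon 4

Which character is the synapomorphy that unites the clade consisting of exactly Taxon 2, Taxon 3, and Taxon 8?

Character polarity is set by the outgroup: the derived state is whichever differs from the outgroup's state, so for Character 1, Character 2 the derived state is 'absent', and for the remaining characters it is 'present'.
Character 1: derived state 'absent' in Taxon 2, Taxon 3, and Taxon 8 only — synapomorphy for {Taxon 2, Taxon 3, Taxon 8}.
Character 2 (derived state 'absent') is shared by all ingroup taxa — unites the whole ingroup.
Character 3: derived state 'present' in Taxon 3 and Taxon 8 only — synapomorphy for {Taxon 3, Taxon 8}.
Most parsimonious ingroup topology: ((Taxon 2,(Taxon 3,Taxon 8)),Taxon 4).
The clade {Taxon 2, Taxon 3, Taxon 8} is supported by Character 1: its derived state 'absent' occurs in exactly those taxa and in no other taxon (including the outgroup).

Character 1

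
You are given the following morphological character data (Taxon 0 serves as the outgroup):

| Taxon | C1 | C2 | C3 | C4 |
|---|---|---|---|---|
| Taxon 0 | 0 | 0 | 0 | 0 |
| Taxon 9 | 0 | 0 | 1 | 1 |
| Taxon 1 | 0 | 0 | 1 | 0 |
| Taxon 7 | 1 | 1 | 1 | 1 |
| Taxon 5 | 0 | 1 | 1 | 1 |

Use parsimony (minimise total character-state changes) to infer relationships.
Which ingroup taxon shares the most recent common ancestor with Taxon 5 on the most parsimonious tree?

Taxon 7

The outgroup has state '0' for every character, so '1' is the derived state throughout.
C1 (derived state '1') is unique to Taxon 7 (autapomorphy; uninformative for grouping).
C2 (derived state '1') is shared by Taxon 5 and Taxon 7 — a synapomorphy uniting that clade.
C3 (derived state '1') is shared by all ingroup taxa — unites the whole ingroup.
C4 (derived state '1') is shared by Taxon 5, Taxon 7, and Taxon 9 — a synapomorphy uniting that clade.
Most parsimonious ingroup topology: ((Taxon 9,(Taxon 7,Taxon 5)),Taxon 1).
Taxon 5 and Taxon 7 form a cherry on this tree, so they are sister taxa.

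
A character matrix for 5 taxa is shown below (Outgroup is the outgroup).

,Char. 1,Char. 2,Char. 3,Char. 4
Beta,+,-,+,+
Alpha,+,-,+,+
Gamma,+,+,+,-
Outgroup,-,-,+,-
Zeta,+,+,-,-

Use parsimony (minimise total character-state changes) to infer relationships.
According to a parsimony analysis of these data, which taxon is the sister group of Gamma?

Zeta

Character polarity is set by the outgroup: the derived state is whichever differs from the outgroup's state, so for Char. 3 the derived state is '-', and for the remaining characters it is '+'.
Char. 1 (derived state '+') is shared by all ingroup taxa — unites the whole ingroup.
Only Gamma and Zeta show the derived state '+' for Char. 2, supporting them as a clade.
Char. 3: derived state '-' in Zeta only — an autapomorphy, so it tells us nothing about relationships among taxa.
Char. 4: derived state '+' in Alpha and Beta only — synapomorphy for {Alpha, Beta}.
Most parsimonious ingroup topology: ((Alpha,Beta),(Zeta,Gamma)).
Gamma and Zeta form a cherry on this tree, so they are sister taxa.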